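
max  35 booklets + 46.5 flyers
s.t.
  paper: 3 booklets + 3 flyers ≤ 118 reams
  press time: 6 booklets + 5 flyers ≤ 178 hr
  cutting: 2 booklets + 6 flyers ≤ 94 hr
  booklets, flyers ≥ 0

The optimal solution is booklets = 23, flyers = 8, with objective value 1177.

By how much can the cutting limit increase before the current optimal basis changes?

Binding constraints: press time, cutting. The basis is B = [[6,5],[2,6]] with det 26.
Per unit increase in cutting, x* moves by d = (-0.1923, 0.2308).
The basis stays optimal until booklets reaches 0; allowable increase = 119.6 hr.

119.6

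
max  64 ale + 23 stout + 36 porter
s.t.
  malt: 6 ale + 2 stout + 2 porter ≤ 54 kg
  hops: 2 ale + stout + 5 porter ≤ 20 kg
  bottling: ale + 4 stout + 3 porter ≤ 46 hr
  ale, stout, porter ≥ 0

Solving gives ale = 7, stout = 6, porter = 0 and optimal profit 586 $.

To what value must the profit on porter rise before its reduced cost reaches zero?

43

Check each constraint at x*: malt 54/54 (tight); hops 20/20 (tight); bottling 31/46 (slack 15).
By complementary slackness, y = 0 for the non-binding constraint.
The binding rows give the dual system: 6·y_malt + 2·y_hops = 64 and 2·y_malt + 1·y_hops = 23.
Solving: y_malt = 9, y_hops = 5.
porter enters the basis when its profit ≥ yᵀa₃ = 9·2 + 5·5 = 43.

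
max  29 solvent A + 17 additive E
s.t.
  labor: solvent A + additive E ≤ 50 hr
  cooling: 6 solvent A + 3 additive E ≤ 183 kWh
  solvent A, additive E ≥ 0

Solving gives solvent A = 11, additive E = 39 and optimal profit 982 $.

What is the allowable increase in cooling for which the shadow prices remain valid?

117

Binding constraints: labor, cooling. The basis is B = [[1,1],[6,3]] with det -3.
Per unit increase in cooling, x* moves by d = (0.3333, -0.3333).
The basis stays optimal until additive E reaches 0; allowable increase = 117 kWh.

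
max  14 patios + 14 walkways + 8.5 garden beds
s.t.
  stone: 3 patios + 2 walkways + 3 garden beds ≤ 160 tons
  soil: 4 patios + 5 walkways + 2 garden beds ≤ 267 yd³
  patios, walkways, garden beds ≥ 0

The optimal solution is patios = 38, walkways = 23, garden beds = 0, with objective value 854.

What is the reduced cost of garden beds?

Both stone and soil are binding at x*.
The binding rows give the dual system: 3·y_stone + 4·y_soil = 14 and 2·y_stone + 5·y_soil = 14.
→ y_stone = 2 and y_soil = 2.
Reduced cost of garden beds: c₃ − yᵀa₃ = 8.5 − (2·3 + 2·2) = 8.5 − 10 = -1.5.

-1.5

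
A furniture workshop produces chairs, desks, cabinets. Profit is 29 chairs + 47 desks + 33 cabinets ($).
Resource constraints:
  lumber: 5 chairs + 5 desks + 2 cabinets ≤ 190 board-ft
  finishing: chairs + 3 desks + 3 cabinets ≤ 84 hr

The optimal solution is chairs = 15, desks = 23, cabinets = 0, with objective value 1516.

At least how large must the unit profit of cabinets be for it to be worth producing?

Both lumber and finishing are binding at x*.
Dual feasibility on the basic columns requires 5·y_lumber + 1·y_finishing = 29, 5·y_lumber + 3·y_finishing = 47.
→ y_lumber = 4 and y_finishing = 9.
cabinets enters the basis when its profit ≥ yᵀa₃ = 4·2 + 9·3 = 35.

35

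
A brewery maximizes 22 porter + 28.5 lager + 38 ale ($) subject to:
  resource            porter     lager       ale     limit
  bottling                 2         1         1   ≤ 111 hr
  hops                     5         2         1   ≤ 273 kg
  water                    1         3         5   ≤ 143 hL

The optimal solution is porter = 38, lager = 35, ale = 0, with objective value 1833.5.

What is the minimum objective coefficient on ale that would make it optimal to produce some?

At the optimum: bottling uses 111 of 111 (binding); hops uses 260 of 273 (slack = 13); water uses 143 of 143 (binding).
By complementary slackness, y = 0 for the non-binding constraint.
The binding rows give the dual system: 2·y_bottling + 1·y_water = 22 and 1·y_bottling + 3·y_water = 28.5.
Solving: y_bottling = 7.5, y_water = 7.
ale enters the basis when its profit ≥ yᵀa₃ = 7.5·1 + 7·5 = 42.5.

42.5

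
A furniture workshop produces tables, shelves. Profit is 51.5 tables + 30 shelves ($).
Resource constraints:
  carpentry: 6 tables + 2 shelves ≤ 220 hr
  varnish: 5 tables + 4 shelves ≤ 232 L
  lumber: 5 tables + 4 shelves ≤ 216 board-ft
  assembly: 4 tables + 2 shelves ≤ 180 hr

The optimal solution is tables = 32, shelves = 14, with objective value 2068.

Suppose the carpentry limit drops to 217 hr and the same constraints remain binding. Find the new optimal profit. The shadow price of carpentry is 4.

Δb = -3, so new z* = 2068 + (4)·(-3) = 2068 − 12 = 2056.

2056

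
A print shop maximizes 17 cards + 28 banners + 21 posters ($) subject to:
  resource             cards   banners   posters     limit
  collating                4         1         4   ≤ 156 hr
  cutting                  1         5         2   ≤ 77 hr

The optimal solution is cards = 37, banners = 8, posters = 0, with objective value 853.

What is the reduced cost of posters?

Both collating and cutting are binding at x*.
From A_Bᵀ y = c: 4·y_collating + 1·y_cutting = 17; 1·y_collating + 5·y_cutting = 28.
This yields shadow prices y_collating = 3, y_cutting = 5.
Reduced cost of posters: c₃ − yᵀa₃ = 21 − (3·4 + 5·2) = 21 − 22 = -1.

-1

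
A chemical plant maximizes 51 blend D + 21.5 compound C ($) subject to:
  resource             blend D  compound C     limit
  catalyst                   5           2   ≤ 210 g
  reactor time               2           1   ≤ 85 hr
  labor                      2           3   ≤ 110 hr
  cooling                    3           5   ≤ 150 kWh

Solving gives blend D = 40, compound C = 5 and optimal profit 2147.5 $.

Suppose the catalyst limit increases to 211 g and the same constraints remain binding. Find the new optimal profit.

Check each constraint at x*: catalyst 210/210 (tight); reactor time 85/85 (tight); labor 95/110 (slack 15); cooling 145/150 (slack 5).
Slack constraints have shadow price 0 (complementary slackness).
The binding rows give the dual system: 5·y_catalyst + 2·y_reactor time = 51 and 2·y_catalyst + 1·y_reactor time = 21.5.
This yields shadow prices y_catalyst = 8, y_reactor time = 5.5.
Δz = y_catalyst·Δb = 8 × (1) = 8, so new z* = 2147.5 + 8 = 2155.5.

2155.5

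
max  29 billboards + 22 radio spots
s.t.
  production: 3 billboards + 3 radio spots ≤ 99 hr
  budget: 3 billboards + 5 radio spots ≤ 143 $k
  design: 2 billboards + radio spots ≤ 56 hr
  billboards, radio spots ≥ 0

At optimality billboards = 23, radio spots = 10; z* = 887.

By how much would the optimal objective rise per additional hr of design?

7

Binding: production and design. Non-binding: budget (24 unused).
Since budget is not tight, its dual is 0.
The binding rows give the dual system: 3·y_production + 2·y_design = 29 and 3·y_production + 1·y_design = 22.
This yields shadow prices y_production = 5, y_design = 7.
Shadow price of design = 7.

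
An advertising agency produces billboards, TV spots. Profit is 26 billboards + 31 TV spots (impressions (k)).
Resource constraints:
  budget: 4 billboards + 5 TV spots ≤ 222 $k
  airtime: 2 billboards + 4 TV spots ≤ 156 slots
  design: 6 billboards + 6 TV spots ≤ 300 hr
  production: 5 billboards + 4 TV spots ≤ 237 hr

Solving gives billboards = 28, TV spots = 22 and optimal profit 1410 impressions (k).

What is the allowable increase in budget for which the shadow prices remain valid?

Binding constraints: budget, design. The basis is B = [[4,5],[6,6]] with det -6.
Per unit increase in budget, x* moves by d = (-1, 1).
The basis stays optimal until airtime becomes binding; allowable increase = 6 $k.

6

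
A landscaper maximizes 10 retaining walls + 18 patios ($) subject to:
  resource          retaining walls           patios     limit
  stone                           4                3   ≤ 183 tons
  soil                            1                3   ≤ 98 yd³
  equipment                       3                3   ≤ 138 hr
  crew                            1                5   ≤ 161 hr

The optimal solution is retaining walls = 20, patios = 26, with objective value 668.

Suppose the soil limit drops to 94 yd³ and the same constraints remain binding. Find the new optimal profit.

At the optimum: stone uses 158 of 183 (slack = 25); soil uses 98 of 98 (binding); equipment uses 138 of 138 (binding); crew uses 150 of 161 (slack = 11).
Since stone, crew are not tight, their duals are 0.
From A_Bᵀ y = c: 1·y_soil + 3·y_equipment = 10; 3·y_soil + 3·y_equipment = 18.
→ y_soil = 4 and y_equipment = 2.
Δz = y_soil·Δb = 4 × (-4) = -16, so new z* = 668 − 16 = 652.

652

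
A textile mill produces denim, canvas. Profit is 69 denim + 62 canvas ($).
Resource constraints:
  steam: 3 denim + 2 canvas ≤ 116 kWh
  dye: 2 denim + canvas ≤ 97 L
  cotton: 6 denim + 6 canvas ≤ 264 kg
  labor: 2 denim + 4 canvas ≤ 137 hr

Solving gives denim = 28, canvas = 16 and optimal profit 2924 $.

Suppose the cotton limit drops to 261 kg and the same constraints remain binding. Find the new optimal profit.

2900

Check each constraint at x*: steam 116/116 (tight); dye 72/97 (slack 25); cotton 264/264 (tight); labor 120/137 (slack 17).
Slack constraints have shadow price 0 (complementary slackness).
The binding rows give the dual system: 3·y_steam + 6·y_cotton = 69 and 2·y_steam + 6·y_cotton = 62.
→ y_steam = 7 and y_cotton = 8.
Δz = y_cotton·Δb = 8 × (-3) = -24, so new z* = 2924 − 24 = 2900.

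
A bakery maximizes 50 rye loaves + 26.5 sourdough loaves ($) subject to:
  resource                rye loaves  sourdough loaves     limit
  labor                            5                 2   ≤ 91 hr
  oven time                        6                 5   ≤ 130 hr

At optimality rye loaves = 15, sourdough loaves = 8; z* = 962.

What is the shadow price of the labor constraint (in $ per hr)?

7

Both labor and oven time are binding at x*.
The binding rows give the dual system: 5·y_labor + 6·y_oven time = 50 and 2·y_labor + 5·y_oven time = 26.5.
Solving: y_labor = 7, y_oven time = 2.5.
Shadow price of labor = 7.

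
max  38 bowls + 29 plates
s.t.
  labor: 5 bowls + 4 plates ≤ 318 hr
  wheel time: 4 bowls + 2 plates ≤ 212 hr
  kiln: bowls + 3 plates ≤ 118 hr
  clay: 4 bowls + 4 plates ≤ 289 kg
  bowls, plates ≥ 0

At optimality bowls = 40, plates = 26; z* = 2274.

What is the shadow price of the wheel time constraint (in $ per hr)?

8.5

At the optimum: labor uses 304 of 318 (slack = 14); wheel time uses 212 of 212 (binding); kiln uses 118 of 118 (binding); clay uses 264 of 289 (slack = 25).
By complementary slackness, y = 0 for the non-binding constraints.
The binding rows give the dual system: 4·y_wheel time + 1·y_kiln = 38 and 2·y_wheel time + 3·y_kiln = 29.
This yields shadow prices y_wheel time = 8.5, y_kiln = 4.
Shadow price of wheel time = 8.5.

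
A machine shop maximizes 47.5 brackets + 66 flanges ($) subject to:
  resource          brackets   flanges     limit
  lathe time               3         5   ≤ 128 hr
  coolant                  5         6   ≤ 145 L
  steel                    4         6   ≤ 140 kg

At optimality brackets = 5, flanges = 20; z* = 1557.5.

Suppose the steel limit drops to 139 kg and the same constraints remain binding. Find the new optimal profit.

1550

Binding: coolant and steel. Non-binding: lathe time (13 unused).
By complementary slackness, y = 0 for the non-binding constraint.
From A_Bᵀ y = c: 5·y_coolant + 4·y_steel = 47.5; 6·y_coolant + 6·y_steel = 66.
Solving: y_coolant = 3.5, y_steel = 7.5.
Δz = y_steel·Δb = 7.5 × (-1) = -7.5, so new z* = 1557.5 − 7.5 = 1550.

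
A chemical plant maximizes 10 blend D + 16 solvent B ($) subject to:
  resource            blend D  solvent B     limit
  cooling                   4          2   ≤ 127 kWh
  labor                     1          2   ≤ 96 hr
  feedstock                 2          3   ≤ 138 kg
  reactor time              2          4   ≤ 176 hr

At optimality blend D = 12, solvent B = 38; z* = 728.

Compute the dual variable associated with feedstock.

4

Check each constraint at x*: cooling 124/127 (slack 3); labor 88/96 (slack 8); feedstock 138/138 (tight); reactor time 176/176 (tight).
Since cooling, labor are not tight, their duals are 0.
Dual feasibility on the basic columns requires 2·y_feedstock + 2·y_reactor time = 10, 3·y_feedstock + 4·y_reactor time = 16.
Solving: y_feedstock = 4, y_reactor time = 1.
Shadow price of feedstock = 4.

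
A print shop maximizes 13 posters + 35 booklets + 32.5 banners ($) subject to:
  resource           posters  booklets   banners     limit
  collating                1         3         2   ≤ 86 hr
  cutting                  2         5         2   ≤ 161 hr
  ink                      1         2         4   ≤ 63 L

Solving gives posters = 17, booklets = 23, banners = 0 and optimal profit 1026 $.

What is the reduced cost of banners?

At the optimum: collating uses 86 of 86 (binding); cutting uses 149 of 161 (slack = 12); ink uses 63 of 63 (binding).
By complementary slackness, y = 0 for the non-binding constraint.
From A_Bᵀ y = c: 1·y_collating + 1·y_ink = 13; 3·y_collating + 2·y_ink = 35.
This yields shadow prices y_collating = 9, y_ink = 4.
Reduced cost of banners: c₃ − yᵀa₃ = 32.5 − (9·2 + 4·4) = 32.5 − 34 = -1.5.

-1.5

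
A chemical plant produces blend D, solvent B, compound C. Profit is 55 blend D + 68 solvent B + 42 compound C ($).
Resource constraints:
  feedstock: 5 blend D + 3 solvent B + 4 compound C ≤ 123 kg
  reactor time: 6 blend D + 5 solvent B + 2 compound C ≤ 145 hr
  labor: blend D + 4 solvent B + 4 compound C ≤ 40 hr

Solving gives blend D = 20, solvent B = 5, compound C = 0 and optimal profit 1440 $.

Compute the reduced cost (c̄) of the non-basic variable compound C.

Binding: reactor time and labor. Non-binding: feedstock (8 unused).
Slack constraints have shadow price 0 (complementary slackness).
The binding rows give the dual system: 6·y_reactor time + 1·y_labor = 55 and 5·y_reactor time + 4·y_labor = 68.
This yields shadow prices y_reactor time = 8, y_labor = 7.
Reduced cost of compound C: c₃ − yᵀa₃ = 42 − (8·2 + 7·4) = 42 − 44 = -2.

-2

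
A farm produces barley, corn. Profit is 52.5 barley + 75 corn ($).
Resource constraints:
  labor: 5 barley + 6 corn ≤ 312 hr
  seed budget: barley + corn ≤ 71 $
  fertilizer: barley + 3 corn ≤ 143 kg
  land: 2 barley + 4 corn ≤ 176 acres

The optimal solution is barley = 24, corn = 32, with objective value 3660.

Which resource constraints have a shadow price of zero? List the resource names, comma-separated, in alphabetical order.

fertilizer, seed budget

labor: 312/312 (binding)
seed budget: 56/71 (slack 15)
fertilizer: 120/143 (slack 23)
land: 176/176 (binding)
By complementary slackness, a constraint with positive slack has shadow price 0 → fertilizer, seed budget.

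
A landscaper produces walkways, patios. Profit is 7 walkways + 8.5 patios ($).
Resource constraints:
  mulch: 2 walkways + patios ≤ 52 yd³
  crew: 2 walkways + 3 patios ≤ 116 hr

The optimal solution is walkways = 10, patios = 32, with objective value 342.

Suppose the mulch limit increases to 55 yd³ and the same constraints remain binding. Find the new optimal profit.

Both mulch and crew are binding at x*.
From A_Bᵀ y = c: 2·y_mulch + 2·y_crew = 7; 1·y_mulch + 3·y_crew = 8.5.
Solving: y_mulch = 1, y_crew = 2.5.
Δz = y_mulch·Δb = 1 × (3) = 3, so new z* = 342 + 3 = 345.

345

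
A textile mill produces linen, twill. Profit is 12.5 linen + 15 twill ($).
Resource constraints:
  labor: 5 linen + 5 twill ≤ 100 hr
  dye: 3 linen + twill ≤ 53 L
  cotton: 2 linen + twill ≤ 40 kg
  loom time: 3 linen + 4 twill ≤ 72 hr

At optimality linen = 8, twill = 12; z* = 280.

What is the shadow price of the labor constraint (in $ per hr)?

Binding: labor and loom time. Non-binding: dye (17 unused), cotton (12 unused).
By complementary slackness, y = 0 for the non-binding constraints.
Dual feasibility on the basic columns requires 5·y_labor + 3·y_loom time = 12.5, 5·y_labor + 4·y_loom time = 15.
This yields shadow prices y_labor = 1, y_loom time = 2.5.
Shadow price of labor = 1.

1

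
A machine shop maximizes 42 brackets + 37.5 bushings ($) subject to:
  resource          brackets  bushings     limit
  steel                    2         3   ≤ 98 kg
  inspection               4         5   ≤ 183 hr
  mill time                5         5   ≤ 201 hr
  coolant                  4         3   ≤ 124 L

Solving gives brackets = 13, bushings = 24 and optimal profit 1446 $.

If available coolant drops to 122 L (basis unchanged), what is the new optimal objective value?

1429

At the optimum: steel uses 98 of 98 (binding); inspection uses 172 of 183 (slack = 11); mill time uses 185 of 201 (slack = 16); coolant uses 124 of 124 (binding).
Slack constraints have shadow price 0 (complementary slackness).
From A_Bᵀ y = c: 2·y_steel + 4·y_coolant = 42; 3·y_steel + 3·y_coolant = 37.5.
This yields shadow prices y_steel = 4, y_coolant = 8.5.
Δz = y_coolant·Δb = 8.5 × (-2) = -17, so new z* = 1446 − 17 = 1429.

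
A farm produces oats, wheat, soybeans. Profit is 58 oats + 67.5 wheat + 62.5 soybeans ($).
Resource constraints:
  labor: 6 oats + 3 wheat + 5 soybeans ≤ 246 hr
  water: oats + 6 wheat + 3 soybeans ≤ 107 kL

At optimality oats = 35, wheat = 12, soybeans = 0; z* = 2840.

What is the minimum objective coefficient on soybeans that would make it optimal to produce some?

Both labor and water are binding at x*.
The binding rows give the dual system: 6·y_labor + 1·y_water = 58 and 3·y_labor + 6·y_water = 67.5.
This yields shadow prices y_labor = 8.5, y_water = 7.
soybeans enters the basis when its profit ≥ yᵀa₃ = 8.5·5 + 7·3 = 63.5.

63.5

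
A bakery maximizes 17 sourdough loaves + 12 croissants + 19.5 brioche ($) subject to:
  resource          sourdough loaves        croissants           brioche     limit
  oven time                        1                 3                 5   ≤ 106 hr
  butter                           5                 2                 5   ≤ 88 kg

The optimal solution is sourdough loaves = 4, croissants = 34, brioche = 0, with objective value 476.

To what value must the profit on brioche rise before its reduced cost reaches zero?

Check each constraint at x*: oven time 106/106 (tight); butter 88/88 (tight).
The binding rows give the dual system: 1·y_oven time + 5·y_butter = 17 and 3·y_oven time + 2·y_butter = 12.
Solving: y_oven time = 2, y_butter = 3.
brioche enters the basis when its profit ≥ yᵀa₃ = 2·5 + 3·5 = 25.

25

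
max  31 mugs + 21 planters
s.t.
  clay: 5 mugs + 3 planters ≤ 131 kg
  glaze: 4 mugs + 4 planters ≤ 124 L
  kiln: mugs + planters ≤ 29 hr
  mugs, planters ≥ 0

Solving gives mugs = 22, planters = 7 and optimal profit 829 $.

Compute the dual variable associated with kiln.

Binding: clay and kiln. Non-binding: glaze (8 unused).
Slack constraints have shadow price 0 (complementary slackness).
Dual feasibility on the basic columns requires 5·y_clay + 1·y_kiln = 31, 3·y_clay + 1·y_kiln = 21.
Solving: y_clay = 5, y_kiln = 6.
Shadow price of kiln = 6.

6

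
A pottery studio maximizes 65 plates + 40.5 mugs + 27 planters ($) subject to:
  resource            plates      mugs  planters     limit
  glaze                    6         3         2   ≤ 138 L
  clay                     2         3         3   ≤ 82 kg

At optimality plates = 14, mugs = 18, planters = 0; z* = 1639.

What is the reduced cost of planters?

-4

Check each constraint at x*: glaze 138/138 (tight); clay 82/82 (tight).
The binding rows give the dual system: 6·y_glaze + 2·y_clay = 65 and 3·y_glaze + 3·y_clay = 40.5.
Solving: y_glaze = 9.5, y_clay = 4.
Reduced cost of planters: c₃ − yᵀa₃ = 27 − (9.5·2 + 4·3) = 27 − 31 = -4.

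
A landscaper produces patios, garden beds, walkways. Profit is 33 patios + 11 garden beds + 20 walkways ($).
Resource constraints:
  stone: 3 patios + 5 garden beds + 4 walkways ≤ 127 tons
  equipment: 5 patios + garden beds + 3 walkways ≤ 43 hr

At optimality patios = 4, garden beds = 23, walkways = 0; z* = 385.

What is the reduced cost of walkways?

-2

At the optimum: stone uses 127 of 127 (binding); equipment uses 43 of 43 (binding).
From A_Bᵀ y = c: 3·y_stone + 5·y_equipment = 33; 5·y_stone + 1·y_equipment = 11.
This yields shadow prices y_stone = 1, y_equipment = 6.
Reduced cost of walkways: c₃ − yᵀa₃ = 20 − (1·4 + 6·3) = 20 − 22 = -2.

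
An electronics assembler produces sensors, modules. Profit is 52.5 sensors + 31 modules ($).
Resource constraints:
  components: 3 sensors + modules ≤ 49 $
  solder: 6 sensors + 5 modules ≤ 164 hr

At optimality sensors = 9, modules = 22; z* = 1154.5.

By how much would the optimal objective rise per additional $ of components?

8.5

At the optimum: components uses 49 of 49 (binding); solder uses 164 of 164 (binding).
From A_Bᵀ y = c: 3·y_components + 6·y_solder = 52.5; 1·y_components + 5·y_solder = 31.
→ y_components = 8.5 and y_solder = 4.5.
Shadow price of components = 8.5.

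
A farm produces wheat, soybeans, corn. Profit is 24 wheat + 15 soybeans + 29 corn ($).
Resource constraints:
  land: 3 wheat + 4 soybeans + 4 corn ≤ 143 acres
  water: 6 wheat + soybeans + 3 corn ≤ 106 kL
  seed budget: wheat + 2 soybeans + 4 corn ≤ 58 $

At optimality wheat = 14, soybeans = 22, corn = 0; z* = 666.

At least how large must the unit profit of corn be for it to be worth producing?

Check each constraint at x*: land 130/143 (slack 13); water 106/106 (tight); seed budget 58/58 (tight).
Slack constraints have shadow price 0 (complementary slackness).
Dual feasibility on the basic columns requires 6·y_water + 1·y_seed budget = 24, 1·y_water + 2·y_seed budget = 15.
This yields shadow prices y_water = 3, y_seed budget = 6.
corn enters the basis when its profit ≥ yᵀa₃ = 3·3 + 6·4 = 33.

33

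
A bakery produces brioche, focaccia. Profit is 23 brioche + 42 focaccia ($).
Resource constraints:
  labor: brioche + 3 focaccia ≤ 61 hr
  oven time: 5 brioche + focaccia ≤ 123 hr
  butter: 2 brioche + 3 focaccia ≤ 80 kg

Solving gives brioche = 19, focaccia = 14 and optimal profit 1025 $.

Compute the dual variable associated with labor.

Check each constraint at x*: labor 61/61 (tight); oven time 109/123 (slack 14); butter 80/80 (tight).
By complementary slackness, y = 0 for the non-binding constraint.
Dual feasibility on the basic columns requires 1·y_labor + 2·y_butter = 23, 3·y_labor + 3·y_butter = 42.
→ y_labor = 5 and y_butter = 9.
Shadow price of labor = 5.

5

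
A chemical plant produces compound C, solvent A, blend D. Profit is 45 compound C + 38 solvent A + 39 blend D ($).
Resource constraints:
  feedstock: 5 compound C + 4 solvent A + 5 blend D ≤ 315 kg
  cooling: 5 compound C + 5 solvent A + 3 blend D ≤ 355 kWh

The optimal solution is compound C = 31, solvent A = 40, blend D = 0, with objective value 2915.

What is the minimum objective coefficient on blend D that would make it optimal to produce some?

Check each constraint at x*: feedstock 315/315 (tight); cooling 355/355 (tight).
Dual feasibility on the basic columns requires 5·y_feedstock + 5·y_cooling = 45, 4·y_feedstock + 5·y_cooling = 38.
Solving: y_feedstock = 7, y_cooling = 2.
blend D enters the basis when its profit ≥ yᵀa₃ = 7·5 + 2·3 = 41.

41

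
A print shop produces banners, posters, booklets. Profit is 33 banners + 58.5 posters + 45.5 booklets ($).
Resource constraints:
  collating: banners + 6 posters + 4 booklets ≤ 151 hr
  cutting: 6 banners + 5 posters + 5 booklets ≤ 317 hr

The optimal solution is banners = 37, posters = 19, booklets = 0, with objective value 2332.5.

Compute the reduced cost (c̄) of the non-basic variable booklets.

Both collating and cutting are binding at x*.
The binding rows give the dual system: 1·y_collating + 6·y_cutting = 33 and 6·y_collating + 5·y_cutting = 58.5.
→ y_collating = 6 and y_cutting = 4.5.
Reduced cost of booklets: c₃ − yᵀa₃ = 45.5 − (6·4 + 4.5·5) = 45.5 − 46.5 = -1.

-1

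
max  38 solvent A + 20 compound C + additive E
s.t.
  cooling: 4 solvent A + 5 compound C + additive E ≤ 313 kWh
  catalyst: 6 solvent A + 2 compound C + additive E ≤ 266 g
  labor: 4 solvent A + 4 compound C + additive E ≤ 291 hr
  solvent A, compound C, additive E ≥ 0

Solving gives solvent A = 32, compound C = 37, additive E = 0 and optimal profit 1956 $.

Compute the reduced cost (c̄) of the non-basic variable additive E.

-6

Binding: cooling and catalyst. Non-binding: labor (15 unused).
Slack constraints have shadow price 0 (complementary slackness).
Dual feasibility on the basic columns requires 4·y_cooling + 6·y_catalyst = 38, 5·y_cooling + 2·y_catalyst = 20.
→ y_cooling = 2 and y_catalyst = 5.
Reduced cost of additive E: c₃ − yᵀa₃ = 1 − (2·1 + 5·1) = 1 − 7 = -6.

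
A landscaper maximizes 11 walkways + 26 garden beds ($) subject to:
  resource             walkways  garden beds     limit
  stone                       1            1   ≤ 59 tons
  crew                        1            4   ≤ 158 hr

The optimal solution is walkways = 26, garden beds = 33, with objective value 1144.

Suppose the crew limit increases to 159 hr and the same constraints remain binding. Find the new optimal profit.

1149

Check each constraint at x*: stone 59/59 (tight); crew 158/158 (tight).
From A_Bᵀ y = c: 1·y_stone + 1·y_crew = 11; 1·y_stone + 4·y_crew = 26.
Solving: y_stone = 6, y_crew = 5.
Δz = y_crew·Δb = 5 × (1) = 5, so new z* = 1144 + 5 = 1149.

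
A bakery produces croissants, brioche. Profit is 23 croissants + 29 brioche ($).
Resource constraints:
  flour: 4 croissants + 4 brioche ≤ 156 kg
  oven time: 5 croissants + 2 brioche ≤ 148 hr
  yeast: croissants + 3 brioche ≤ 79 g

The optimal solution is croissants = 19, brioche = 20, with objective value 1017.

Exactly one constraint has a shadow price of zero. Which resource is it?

oven time

flour: 156/156 (binding)
oven time: 135/148 (slack 13)
yeast: 79/79 (binding)
By complementary slackness, a constraint with positive slack has shadow price 0 → oven time.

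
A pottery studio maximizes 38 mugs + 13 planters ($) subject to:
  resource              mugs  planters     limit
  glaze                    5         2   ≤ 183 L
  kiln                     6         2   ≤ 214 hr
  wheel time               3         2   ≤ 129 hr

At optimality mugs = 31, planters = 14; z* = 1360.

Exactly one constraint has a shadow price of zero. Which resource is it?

wheel time

glaze: 183/183 (binding)
kiln: 214/214 (binding)
wheel time: 121/129 (slack 8)
By complementary slackness, a constraint with positive slack has shadow price 0 → wheel time.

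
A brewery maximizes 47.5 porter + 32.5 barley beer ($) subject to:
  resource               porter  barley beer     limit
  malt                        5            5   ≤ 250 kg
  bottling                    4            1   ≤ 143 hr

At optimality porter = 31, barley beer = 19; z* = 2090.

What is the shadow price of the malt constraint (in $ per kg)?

Check each constraint at x*: malt 250/250 (tight); bottling 143/143 (tight).
Dual feasibility on the basic columns requires 5·y_malt + 4·y_bottling = 47.5, 5·y_malt + 1·y_bottling = 32.5.
→ y_malt = 5.5 and y_bottling = 5.
Shadow price of malt = 5.5.

5.5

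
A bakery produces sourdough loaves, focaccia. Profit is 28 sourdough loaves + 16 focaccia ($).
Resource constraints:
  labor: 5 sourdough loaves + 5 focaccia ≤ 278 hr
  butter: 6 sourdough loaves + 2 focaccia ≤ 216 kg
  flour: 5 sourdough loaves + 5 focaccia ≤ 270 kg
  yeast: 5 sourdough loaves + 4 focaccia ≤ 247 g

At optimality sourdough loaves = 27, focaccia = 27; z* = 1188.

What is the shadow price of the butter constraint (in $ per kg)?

Check each constraint at x*: labor 270/278 (slack 8); butter 216/216 (tight); flour 270/270 (tight); yeast 243/247 (slack 4).
Since labor, yeast are not tight, their duals are 0.
From A_Bᵀ y = c: 6·y_butter + 5·y_flour = 28; 2·y_butter + 5·y_flour = 16.
Solving: y_butter = 3, y_flour = 2.
Shadow price of butter = 3.

3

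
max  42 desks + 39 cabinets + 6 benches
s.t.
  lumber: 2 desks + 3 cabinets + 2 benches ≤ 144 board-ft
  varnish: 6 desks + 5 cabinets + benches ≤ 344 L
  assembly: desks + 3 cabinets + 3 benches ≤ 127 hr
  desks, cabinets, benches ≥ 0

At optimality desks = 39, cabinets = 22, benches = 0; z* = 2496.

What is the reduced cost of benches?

-6

Binding: lumber and varnish. Non-binding: assembly (22 unused).
Since assembly is not tight, its dual is 0.
The binding rows give the dual system: 2·y_lumber + 6·y_varnish = 42 and 3·y_lumber + 5·y_varnish = 39.
→ y_lumber = 3 and y_varnish = 6.
Reduced cost of benches: c₃ − yᵀa₃ = 6 − (3·2 + 6·1) = 6 − 12 = -6.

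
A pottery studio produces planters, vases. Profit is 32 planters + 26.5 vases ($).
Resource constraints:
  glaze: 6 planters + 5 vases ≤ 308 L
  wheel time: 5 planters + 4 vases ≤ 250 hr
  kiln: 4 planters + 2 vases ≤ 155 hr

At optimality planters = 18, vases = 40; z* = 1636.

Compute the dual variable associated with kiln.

0

Binding: glaze and wheel time. Non-binding: kiln (3 unused).
By complementary slackness, y = 0 for the non-binding constraint.
From A_Bᵀ y = c: 6·y_glaze + 5·y_wheel time = 32; 5·y_glaze + 4·y_wheel time = 26.5.
→ y_glaze = 4.5 and y_wheel time = 1.
Shadow price of kiln = 0.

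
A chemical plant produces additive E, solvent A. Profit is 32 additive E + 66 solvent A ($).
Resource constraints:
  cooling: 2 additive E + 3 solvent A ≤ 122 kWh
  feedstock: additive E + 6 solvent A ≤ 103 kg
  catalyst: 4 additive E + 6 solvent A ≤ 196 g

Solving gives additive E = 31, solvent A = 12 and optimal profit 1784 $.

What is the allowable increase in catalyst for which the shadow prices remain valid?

Binding constraints: feedstock, catalyst. The basis is B = [[1,6],[4,6]] with det -18.
Per unit increase in catalyst, x* moves by d = (0.3333, -0.0556).
The basis stays optimal until cooling becomes binding; allowable increase = 48 g.

48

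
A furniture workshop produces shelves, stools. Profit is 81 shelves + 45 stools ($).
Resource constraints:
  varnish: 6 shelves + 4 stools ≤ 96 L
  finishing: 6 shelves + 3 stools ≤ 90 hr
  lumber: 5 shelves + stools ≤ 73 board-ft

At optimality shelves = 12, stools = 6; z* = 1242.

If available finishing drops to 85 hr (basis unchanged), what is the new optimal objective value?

1197

Check each constraint at x*: varnish 96/96 (tight); finishing 90/90 (tight); lumber 66/73 (slack 7).
By complementary slackness, y = 0 for the non-binding constraint.
Dual feasibility on the basic columns requires 6·y_varnish + 6·y_finishing = 81, 4·y_varnish + 3·y_finishing = 45.
Solving: y_varnish = 4.5, y_finishing = 9.
Δz = y_finishing·Δb = 9 × (-5) = -45, so new z* = 1242 − 45 = 1197.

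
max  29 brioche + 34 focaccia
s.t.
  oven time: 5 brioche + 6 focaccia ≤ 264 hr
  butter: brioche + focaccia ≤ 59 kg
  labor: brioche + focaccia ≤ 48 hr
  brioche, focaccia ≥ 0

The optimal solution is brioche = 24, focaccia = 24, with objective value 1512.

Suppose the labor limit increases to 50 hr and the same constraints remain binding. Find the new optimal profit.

1520

Binding: oven time and labor. Non-binding: butter (11 unused).
Since butter is not tight, its dual is 0.
Dual feasibility on the basic columns requires 5·y_oven time + 1·y_labor = 29, 6·y_oven time + 1·y_labor = 34.
This yields shadow prices y_oven time = 5, y_labor = 4.
Δz = y_labor·Δb = 4 × (2) = 8, so new z* = 1512 + 8 = 1520.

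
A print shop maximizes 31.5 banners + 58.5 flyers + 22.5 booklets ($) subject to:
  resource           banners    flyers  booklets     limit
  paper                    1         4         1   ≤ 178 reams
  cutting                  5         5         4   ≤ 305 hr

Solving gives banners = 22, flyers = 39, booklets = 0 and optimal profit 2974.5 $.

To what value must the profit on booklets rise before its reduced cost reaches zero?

27

Both paper and cutting are binding at x*.
From A_Bᵀ y = c: 1·y_paper + 5·y_cutting = 31.5; 4·y_paper + 5·y_cutting = 58.5.
This yields shadow prices y_paper = 9, y_cutting = 4.5.
booklets enters the basis when its profit ≥ yᵀa₃ = 9·1 + 4.5·4 = 27.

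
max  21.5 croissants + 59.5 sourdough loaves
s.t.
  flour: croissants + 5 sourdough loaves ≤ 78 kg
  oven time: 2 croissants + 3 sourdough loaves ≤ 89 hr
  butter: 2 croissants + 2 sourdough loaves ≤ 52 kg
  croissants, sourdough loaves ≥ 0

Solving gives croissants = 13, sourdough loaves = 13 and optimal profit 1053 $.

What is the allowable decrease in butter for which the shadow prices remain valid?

20.8

Binding constraints: flour, butter. The basis is B = [[1,5],[2,2]] with det -8.
Per unit decrease in butter, x* moves by d = (-0.625, 0.125).
The basis stays optimal until croissants reaches 0; allowable decrease = 20.8 kg.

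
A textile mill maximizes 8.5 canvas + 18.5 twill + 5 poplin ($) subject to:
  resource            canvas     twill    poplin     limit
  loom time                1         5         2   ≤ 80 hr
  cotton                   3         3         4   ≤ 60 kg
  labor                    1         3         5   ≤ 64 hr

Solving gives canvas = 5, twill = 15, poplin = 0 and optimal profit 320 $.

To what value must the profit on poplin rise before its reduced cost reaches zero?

Check each constraint at x*: loom time 80/80 (tight); cotton 60/60 (tight); labor 50/64 (slack 14).
By complementary slackness, y = 0 for the non-binding constraint.
From A_Bᵀ y = c: 1·y_loom time + 3·y_cotton = 8.5; 5·y_loom time + 3·y_cotton = 18.5.
Solving: y_loom time = 2.5, y_cotton = 2.
poplin enters the basis when its profit ≥ yᵀa₃ = 2.5·2 + 2·4 = 13.

13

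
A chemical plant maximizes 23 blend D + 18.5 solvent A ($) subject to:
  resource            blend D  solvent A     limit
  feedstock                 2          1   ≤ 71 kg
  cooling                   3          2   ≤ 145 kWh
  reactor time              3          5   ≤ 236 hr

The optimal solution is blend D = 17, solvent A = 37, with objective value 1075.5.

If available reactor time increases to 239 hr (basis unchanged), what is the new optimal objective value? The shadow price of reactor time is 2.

Δb = 3, so new z* = 1075.5 + (2)·(3) = 1075.5 + 6 = 1081.5.

1081.5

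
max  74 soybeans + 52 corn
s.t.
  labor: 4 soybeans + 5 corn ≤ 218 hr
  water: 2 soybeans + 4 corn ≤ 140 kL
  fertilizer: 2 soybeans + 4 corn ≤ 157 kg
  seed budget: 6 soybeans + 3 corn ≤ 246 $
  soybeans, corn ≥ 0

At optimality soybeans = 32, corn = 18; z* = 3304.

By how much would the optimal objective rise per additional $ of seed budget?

9

Binding: labor and seed budget. Non-binding: water (4 unused), fertilizer (21 unused).
Slack constraints have shadow price 0 (complementary slackness).
Dual feasibility on the basic columns requires 4·y_labor + 6·y_seed budget = 74, 5·y_labor + 3·y_seed budget = 52.
Solving: y_labor = 5, y_seed budget = 9.
Shadow price of seed budget = 9.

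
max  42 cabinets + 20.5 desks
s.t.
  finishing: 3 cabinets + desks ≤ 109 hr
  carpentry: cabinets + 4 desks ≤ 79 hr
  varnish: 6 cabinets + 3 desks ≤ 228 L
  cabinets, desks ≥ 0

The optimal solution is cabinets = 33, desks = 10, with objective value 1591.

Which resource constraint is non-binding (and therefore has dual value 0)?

finishing: 109/109 (binding)
carpentry: 73/79 (slack 6)
varnish: 228/228 (binding)
By complementary slackness, a constraint with positive slack has shadow price 0 → carpentry.

carpentry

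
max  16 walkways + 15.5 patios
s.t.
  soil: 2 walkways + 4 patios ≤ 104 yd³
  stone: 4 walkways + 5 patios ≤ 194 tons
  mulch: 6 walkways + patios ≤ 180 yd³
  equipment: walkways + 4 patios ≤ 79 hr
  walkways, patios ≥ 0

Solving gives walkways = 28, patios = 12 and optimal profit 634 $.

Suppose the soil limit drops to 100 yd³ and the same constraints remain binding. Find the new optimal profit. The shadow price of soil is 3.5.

620

Δb = -4, so new z* = 634 + (3.5)·(-4) = 634 − 14 = 620.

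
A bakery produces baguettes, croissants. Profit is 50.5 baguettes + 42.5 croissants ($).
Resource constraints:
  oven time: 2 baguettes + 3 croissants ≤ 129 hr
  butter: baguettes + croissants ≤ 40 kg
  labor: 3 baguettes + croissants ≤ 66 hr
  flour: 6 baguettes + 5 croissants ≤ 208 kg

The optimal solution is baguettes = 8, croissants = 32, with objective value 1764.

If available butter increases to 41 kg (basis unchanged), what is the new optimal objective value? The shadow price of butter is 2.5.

Δb = 1, so new z* = 1764 + (2.5)·(1) = 1764 + 2.5 = 1766.5.

1766.5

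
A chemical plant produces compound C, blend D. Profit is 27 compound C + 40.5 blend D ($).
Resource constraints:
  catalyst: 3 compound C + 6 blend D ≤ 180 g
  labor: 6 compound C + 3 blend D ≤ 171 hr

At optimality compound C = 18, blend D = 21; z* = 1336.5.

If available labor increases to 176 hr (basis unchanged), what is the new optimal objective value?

1344

Check each constraint at x*: catalyst 180/180 (tight); labor 171/171 (tight).
From A_Bᵀ y = c: 3·y_catalyst + 6·y_labor = 27; 6·y_catalyst + 3·y_labor = 40.5.
This yields shadow prices y_catalyst = 6, y_labor = 1.5.
Δz = y_labor·Δb = 1.5 × (5) = 7.5, so new z* = 1336.5 + 7.5 = 1344.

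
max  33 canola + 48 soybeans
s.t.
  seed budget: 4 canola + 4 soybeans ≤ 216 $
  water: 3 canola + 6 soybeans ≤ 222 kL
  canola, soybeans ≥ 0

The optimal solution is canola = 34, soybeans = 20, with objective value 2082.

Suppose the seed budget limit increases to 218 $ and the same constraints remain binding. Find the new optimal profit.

Both seed budget and water are binding at x*.
Dual feasibility on the basic columns requires 4·y_seed budget + 3·y_water = 33, 4·y_seed budget + 6·y_water = 48.
This yields shadow prices y_seed budget = 4.5, y_water = 5.
Δz = y_seed budget·Δb = 4.5 × (2) = 9, so new z* = 2082 + 9 = 2091.

2091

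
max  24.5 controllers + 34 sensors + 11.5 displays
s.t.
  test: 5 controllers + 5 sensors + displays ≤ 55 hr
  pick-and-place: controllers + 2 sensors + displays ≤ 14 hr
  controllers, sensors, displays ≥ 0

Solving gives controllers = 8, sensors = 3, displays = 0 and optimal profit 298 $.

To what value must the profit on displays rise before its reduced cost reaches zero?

Both test and pick-and-place are binding at x*.
The binding rows give the dual system: 5·y_test + 1·y_pick-and-place = 24.5 and 5·y_test + 2·y_pick-and-place = 34.
This yields shadow prices y_test = 3, y_pick-and-place = 9.5.
displays enters the basis when its profit ≥ yᵀa₃ = 3·1 + 9.5·1 = 12.5.

12.5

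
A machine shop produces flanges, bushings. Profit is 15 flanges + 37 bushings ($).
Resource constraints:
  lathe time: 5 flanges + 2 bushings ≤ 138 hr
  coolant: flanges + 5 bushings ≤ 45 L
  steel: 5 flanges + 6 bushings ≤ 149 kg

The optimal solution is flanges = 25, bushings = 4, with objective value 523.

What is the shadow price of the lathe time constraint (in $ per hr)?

Check each constraint at x*: lathe time 133/138 (slack 5); coolant 45/45 (tight); steel 149/149 (tight).
By complementary slackness, y = 0 for the non-binding constraint.
The binding rows give the dual system: 1·y_coolant + 5·y_steel = 15 and 5·y_coolant + 6·y_steel = 37.
Solving: y_coolant = 5, y_steel = 2.
Shadow price of lathe time = 0.

0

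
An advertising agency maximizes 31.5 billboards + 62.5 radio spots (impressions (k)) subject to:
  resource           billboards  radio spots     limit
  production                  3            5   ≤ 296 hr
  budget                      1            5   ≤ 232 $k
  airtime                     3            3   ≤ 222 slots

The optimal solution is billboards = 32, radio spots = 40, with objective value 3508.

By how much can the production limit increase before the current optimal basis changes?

Binding constraints: production, budget. The basis is B = [[3,5],[1,5]] with det 10.
Per unit increase in production, x* moves by d = (0.5, -0.1).
The basis stays optimal until airtime becomes binding; allowable increase = 5 hr.

5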